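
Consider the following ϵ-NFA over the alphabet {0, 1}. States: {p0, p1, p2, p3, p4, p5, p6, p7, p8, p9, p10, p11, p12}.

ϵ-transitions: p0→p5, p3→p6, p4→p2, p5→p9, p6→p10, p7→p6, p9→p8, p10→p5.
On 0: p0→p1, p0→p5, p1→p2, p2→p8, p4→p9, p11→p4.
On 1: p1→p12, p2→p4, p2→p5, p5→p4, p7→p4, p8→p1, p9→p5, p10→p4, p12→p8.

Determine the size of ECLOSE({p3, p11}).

7

Start with {p3, p11}.
From p3 via ϵ: add p6.
From p6 via ϵ: add p10.
From p10 via ϵ: add p5.
From p5 via ϵ: add p9.
From p9 via ϵ: add p8.
ϵ-closure = {p3, p5, p6, p8, p9, p10, p11}, which has 7 states.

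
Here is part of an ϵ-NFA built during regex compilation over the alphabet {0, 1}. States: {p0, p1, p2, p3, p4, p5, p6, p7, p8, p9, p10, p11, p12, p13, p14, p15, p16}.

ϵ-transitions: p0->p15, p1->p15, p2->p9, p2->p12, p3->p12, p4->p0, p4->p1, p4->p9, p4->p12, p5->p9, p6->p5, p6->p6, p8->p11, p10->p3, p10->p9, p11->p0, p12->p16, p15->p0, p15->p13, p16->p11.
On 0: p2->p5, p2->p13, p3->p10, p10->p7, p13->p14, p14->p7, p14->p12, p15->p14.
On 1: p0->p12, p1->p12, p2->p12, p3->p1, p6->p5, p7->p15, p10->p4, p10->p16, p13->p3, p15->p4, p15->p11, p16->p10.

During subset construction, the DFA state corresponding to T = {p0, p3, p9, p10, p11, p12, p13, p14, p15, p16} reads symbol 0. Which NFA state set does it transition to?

{p0, p3, p7, p9, p10, p11, p12, p13, p14, p15, p16}

p3 on 0 → {p10}.
p10 on 0 → {p7}.
p13 on 0 → {p14}.
p14 on 0 → {p7, p12}.
p15 on 0 → {p14}.
No 0-transition from p0, p9, p11, p12, p16.
Union after reading 0: {p7, p10, p12, p14}.
Now take the ϵ-closure:
From p10 via ϵ: add p3, p9.
From p12 via ϵ: add p16.
From p16 via ϵ: add p11.
From p11 via ϵ: add p0.
From p0 via ϵ: add p15.
From p15 via ϵ: add p13.
No new states can be added; the closed set is {p0, p3, p7, p9, p10, p11, p12, p13, p14, p15, p16}.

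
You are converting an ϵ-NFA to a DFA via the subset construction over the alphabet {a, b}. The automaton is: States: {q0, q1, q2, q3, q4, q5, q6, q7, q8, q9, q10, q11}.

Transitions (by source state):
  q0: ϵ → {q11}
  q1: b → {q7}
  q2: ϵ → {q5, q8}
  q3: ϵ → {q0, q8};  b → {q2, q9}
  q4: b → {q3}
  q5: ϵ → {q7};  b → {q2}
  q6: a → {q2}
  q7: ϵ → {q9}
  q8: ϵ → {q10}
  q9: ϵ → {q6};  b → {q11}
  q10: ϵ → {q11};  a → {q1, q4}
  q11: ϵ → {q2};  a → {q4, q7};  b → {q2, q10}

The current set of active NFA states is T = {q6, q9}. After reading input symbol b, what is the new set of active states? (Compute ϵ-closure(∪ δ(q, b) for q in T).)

q9 on b → {q11}.
No b-transition from q6.
Union after reading b: {q11}.
Now take the ϵ-closure:
From q11 via ϵ: add q2.
From q2 via ϵ: add q5, q8.
From q5 via ϵ: add q7.
From q8 via ϵ: add q10.
From q7 via ϵ: add q9.
From q9 via ϵ: add q6.
No new states can be added; the closed set is {q2, q5, q6, q7, q8, q9, q10, q11}.

{q2, q5, q6, q7, q8, q9, q10, q11}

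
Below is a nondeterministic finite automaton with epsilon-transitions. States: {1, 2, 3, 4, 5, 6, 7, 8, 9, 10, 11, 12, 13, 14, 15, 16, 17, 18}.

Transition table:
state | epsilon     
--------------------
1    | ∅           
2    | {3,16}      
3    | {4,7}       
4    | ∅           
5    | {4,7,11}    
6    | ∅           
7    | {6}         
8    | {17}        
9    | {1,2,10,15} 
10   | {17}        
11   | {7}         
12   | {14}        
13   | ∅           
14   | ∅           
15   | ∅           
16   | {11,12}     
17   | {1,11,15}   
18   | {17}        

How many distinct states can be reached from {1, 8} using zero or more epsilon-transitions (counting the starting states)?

Start with {1, 8}.
From 8 via epsilon: add 17.
From 17 via epsilon: add 11, 15.
From 11 via epsilon: add 7.
From 7 via epsilon: add 6.
epsilon-closure = {1, 6, 7, 8, 11, 15, 17}, which has 7 states.

7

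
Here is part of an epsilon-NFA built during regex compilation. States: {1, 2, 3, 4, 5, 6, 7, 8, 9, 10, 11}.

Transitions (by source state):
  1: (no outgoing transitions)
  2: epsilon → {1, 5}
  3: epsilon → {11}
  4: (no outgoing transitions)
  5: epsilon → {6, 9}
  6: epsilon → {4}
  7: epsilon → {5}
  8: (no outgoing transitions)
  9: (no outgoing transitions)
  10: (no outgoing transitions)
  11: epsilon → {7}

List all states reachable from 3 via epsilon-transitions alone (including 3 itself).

Start with {3}.
From 3 via epsilon: add 11.
From 11 via epsilon: add 7.
From 7 via epsilon: add 5.
From 5 via epsilon: add 6, 9.
From 6 via epsilon: add 4.
No new states can be added; the closed set is {3, 4, 5, 6, 7, 9, 11}.

{3, 4, 5, 6, 7, 9, 11}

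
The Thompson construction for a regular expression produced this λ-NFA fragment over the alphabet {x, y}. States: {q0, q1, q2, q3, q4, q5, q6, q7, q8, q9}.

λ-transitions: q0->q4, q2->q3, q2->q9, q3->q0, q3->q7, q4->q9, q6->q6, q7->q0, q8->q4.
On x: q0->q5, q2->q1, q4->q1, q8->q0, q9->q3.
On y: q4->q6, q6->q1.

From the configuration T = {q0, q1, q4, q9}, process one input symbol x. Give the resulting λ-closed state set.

{q0, q1, q3, q4, q5, q7, q9}

q0 on x → {q5}.
q4 on x → {q1}.
q9 on x → {q3}.
No x-transition from q1.
Union after reading x: {q1, q3, q5}.
Now take the λ-closure:
From q3 via λ: add q0, q7.
From q0 via λ: add q4.
From q4 via λ: add q9.
No new states can be added; the closed set is {q0, q1, q3, q4, q5, q7, q9}.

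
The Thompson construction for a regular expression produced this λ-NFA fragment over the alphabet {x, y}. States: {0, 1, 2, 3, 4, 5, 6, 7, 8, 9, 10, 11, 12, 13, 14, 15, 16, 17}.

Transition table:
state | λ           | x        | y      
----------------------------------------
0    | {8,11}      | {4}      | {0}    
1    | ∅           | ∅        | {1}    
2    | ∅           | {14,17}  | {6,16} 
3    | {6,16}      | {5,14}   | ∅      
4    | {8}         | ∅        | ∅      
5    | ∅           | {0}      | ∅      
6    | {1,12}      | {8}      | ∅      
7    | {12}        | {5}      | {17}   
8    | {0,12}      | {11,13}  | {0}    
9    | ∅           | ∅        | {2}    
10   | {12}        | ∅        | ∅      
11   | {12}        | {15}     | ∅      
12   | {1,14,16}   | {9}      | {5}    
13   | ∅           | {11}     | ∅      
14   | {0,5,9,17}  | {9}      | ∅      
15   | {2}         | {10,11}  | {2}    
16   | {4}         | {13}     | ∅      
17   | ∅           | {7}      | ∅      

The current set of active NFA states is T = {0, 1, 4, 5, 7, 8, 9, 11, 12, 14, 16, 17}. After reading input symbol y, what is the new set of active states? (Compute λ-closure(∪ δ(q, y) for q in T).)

0 on y → {0}.
1 on y → {1}.
7 on y → {17}.
8 on y → {0}.
9 on y → {2}.
12 on y → {5}.
No y-transition from 4, 5, 11, 14, 16, 17.
Union after reading y: {0, 1, 2, 5, 17}.
Now take the λ-closure:
From 0 via λ: add 8, 11.
From 8 via λ: add 12.
From 12 via λ: add 14, 16.
From 14 via λ: add 9.
From 16 via λ: add 4.
No new states can be added; the closed set is {0, 1, 2, 4, 5, 8, 9, 11, 12, 14, 16, 17}.

{0, 1, 2, 4, 5, 8, 9, 11, 12, 14, 16, 17}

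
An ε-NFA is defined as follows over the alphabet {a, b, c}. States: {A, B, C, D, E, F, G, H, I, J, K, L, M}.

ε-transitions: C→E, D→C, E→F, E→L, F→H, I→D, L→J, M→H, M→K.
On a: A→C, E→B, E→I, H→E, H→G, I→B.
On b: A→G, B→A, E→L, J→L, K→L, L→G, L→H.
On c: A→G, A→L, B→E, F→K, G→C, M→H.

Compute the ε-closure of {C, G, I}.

{C, D, E, F, G, H, I, J, L}

Start with {C, G, I}.
From C via ε: add E.
From I via ε: add D.
From E via ε: add F, L.
From F via ε: add H.
From L via ε: add J.
No new states can be added; the closed set is {C, D, E, F, G, H, I, J, L}.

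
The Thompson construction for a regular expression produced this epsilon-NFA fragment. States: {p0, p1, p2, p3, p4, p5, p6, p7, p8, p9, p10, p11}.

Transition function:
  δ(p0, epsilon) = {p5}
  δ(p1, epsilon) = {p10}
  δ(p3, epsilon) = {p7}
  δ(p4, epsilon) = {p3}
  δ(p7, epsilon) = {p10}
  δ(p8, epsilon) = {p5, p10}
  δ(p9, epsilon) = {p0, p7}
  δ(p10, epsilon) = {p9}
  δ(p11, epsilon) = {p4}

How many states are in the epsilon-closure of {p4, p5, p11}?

Start with {p4, p5, p11}.
From p4 via epsilon: add p3.
From p3 via epsilon: add p7.
From p7 via epsilon: add p10.
From p10 via epsilon: add p9.
From p9 via epsilon: add p0.
epsilon-closure = {p0, p3, p4, p5, p7, p9, p10, p11}, which has 8 states.

8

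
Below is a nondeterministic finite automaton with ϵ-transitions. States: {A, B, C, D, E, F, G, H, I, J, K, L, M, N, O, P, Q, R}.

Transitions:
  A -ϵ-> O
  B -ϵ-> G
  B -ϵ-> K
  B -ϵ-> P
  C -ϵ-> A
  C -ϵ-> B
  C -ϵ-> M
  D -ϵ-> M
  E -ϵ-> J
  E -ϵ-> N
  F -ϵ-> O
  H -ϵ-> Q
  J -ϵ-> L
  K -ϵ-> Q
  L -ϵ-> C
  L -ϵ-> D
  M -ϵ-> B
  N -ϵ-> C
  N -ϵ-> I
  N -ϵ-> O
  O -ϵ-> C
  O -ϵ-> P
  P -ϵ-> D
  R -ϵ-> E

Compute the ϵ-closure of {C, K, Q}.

{A, B, C, D, G, K, M, O, P, Q}

Start with {C, K, Q}.
From C via ϵ: add A, B, M.
From A via ϵ: add O.
From B via ϵ: add G, P.
From P via ϵ: add D.
No new states can be added; the closed set is {A, B, C, D, G, K, M, O, P, Q}.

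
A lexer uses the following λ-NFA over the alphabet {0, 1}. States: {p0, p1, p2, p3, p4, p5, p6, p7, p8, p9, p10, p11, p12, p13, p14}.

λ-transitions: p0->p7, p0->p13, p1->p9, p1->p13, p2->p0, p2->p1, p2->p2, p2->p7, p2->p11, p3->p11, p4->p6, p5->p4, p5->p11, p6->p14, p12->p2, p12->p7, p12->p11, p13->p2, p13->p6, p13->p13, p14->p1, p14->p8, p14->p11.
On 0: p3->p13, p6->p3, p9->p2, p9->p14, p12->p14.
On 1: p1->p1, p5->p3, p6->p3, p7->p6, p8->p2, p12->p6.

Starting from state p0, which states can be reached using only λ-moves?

{p0, p1, p2, p6, p7, p8, p9, p11, p13, p14}

Start with {p0}.
From p0 via λ: add p7, p13.
From p13 via λ: add p2, p6.
From p2 via λ: add p1, p11.
From p6 via λ: add p14.
From p1 via λ: add p9.
From p14 via λ: add p8.
No new states can be added; the closed set is {p0, p1, p2, p6, p7, p8, p9, p11, p13, p14}.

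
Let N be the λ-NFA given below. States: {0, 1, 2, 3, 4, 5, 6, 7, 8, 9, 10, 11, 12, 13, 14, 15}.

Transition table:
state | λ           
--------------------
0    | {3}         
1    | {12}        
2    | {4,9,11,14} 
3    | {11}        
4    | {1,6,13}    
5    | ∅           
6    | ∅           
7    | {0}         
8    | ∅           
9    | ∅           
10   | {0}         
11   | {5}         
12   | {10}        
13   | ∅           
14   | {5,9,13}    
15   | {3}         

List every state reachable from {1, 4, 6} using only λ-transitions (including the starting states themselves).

{0, 1, 3, 4, 5, 6, 10, 11, 12, 13}

Start with {1, 4, 6}.
From 1 via λ: add 12.
From 4 via λ: add 13.
From 12 via λ: add 10.
From 10 via λ: add 0.
From 0 via λ: add 3.
From 3 via λ: add 11.
From 11 via λ: add 5.
No new states can be added; the closed set is {0, 1, 3, 4, 5, 6, 10, 11, 12, 13}.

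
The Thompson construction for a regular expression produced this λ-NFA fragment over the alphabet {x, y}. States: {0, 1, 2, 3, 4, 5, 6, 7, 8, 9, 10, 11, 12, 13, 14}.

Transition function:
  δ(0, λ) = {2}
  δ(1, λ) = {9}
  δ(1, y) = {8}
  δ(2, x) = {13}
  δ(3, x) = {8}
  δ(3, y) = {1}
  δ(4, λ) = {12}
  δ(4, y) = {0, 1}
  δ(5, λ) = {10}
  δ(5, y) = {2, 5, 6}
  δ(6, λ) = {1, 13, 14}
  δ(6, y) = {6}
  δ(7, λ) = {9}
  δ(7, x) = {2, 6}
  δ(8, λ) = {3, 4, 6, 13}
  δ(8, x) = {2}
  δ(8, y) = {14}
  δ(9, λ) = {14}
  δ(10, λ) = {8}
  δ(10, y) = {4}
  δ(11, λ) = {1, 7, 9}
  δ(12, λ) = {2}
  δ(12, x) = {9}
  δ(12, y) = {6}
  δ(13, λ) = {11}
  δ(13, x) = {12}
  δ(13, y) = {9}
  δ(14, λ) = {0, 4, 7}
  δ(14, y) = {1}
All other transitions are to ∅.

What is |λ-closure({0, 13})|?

Start with {0, 13}.
From 0 via λ: add 2.
From 13 via λ: add 11.
From 11 via λ: add 1, 7, 9.
From 9 via λ: add 14.
From 14 via λ: add 4.
From 4 via λ: add 12.
λ-closure = {0, 1, 2, 4, 7, 9, 11, 12, 13, 14}, which has 10 states.

10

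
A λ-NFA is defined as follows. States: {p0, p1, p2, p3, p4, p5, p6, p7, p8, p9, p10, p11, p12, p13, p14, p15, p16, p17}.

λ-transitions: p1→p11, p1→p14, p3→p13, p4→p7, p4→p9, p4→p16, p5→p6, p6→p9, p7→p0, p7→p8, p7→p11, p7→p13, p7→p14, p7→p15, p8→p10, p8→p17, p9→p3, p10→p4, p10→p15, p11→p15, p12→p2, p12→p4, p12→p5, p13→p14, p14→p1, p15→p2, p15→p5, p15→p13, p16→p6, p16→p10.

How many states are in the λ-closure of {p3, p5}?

Start with {p3, p5}.
From p3 via λ: add p13.
From p5 via λ: add p6.
From p6 via λ: add p9.
From p13 via λ: add p14.
From p14 via λ: add p1.
From p1 via λ: add p11.
From p11 via λ: add p15.
From p15 via λ: add p2.
λ-closure = {p1, p2, p3, p5, p6, p9, p11, p13, p14, p15}, which has 10 states.

10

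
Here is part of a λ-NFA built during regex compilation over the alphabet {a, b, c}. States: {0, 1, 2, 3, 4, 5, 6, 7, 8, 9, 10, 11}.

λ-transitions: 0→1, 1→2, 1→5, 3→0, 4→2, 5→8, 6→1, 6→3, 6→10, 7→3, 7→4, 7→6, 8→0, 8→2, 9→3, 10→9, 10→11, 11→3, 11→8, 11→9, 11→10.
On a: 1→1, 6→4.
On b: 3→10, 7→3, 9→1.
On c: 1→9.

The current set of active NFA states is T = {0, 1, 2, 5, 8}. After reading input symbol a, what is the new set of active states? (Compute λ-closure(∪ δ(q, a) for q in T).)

1 on a → {1}.
No a-transition from 0, 2, 5, 8.
Union after reading a: {1}.
Now take the λ-closure:
From 1 via λ: add 2, 5.
From 5 via λ: add 8.
From 8 via λ: add 0.
No new states can be added; the closed set is {0, 1, 2, 5, 8}.

{0, 1, 2, 5, 8}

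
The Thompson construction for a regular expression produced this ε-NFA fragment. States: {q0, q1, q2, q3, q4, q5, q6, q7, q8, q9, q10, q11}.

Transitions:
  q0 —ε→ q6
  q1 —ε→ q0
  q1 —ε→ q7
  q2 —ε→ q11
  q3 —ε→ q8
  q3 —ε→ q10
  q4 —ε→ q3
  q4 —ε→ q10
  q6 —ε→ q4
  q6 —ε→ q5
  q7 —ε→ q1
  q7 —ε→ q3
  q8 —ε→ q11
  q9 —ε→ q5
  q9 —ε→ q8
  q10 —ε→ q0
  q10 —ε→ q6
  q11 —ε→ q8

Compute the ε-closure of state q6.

Start with {q6}.
From q6 via ε: add q4, q5.
From q4 via ε: add q3, q10.
From q3 via ε: add q8.
From q10 via ε: add q0.
From q8 via ε: add q11.
No new states can be added; the closed set is {q0, q3, q4, q5, q6, q8, q10, q11}.

{q0, q3, q4, q5, q6, q8, q10, q11}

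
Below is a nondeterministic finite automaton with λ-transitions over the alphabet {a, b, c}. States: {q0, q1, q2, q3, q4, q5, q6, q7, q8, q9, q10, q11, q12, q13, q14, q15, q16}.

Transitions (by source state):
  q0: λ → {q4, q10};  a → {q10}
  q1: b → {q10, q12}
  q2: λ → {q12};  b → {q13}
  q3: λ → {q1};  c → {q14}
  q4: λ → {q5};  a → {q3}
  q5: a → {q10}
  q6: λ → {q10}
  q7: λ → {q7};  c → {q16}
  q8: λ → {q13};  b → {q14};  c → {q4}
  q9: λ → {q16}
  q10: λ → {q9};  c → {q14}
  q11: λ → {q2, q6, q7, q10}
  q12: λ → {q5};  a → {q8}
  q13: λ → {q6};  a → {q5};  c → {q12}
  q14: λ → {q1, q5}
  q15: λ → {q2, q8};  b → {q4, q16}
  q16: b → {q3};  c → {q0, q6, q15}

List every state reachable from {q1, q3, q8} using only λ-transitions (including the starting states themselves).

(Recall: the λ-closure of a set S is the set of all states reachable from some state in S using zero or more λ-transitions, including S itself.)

Start with {q1, q3, q8}.
From q8 via λ: add q13.
From q13 via λ: add q6.
From q6 via λ: add q10.
From q10 via λ: add q9.
From q9 via λ: add q16.
No new states can be added; the closed set is {q1, q3, q6, q8, q9, q10, q13, q16}.

{q1, q3, q6, q8, q9, q10, q13, q16}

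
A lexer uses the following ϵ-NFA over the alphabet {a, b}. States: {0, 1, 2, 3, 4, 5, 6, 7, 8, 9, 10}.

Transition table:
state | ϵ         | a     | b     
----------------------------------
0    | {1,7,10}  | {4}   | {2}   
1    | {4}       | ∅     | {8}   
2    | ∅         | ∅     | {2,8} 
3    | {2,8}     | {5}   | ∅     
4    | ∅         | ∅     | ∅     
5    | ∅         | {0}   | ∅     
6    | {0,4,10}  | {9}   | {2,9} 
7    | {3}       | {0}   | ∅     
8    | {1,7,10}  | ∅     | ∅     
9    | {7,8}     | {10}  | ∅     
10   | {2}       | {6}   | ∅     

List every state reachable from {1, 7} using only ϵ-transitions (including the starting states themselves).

Start with {1, 7}.
From 1 via ϵ: add 4.
From 7 via ϵ: add 3.
From 3 via ϵ: add 2, 8.
From 8 via ϵ: add 10.
No new states can be added; the closed set is {1, 2, 3, 4, 7, 8, 10}.

{1, 2, 3, 4, 7, 8, 10}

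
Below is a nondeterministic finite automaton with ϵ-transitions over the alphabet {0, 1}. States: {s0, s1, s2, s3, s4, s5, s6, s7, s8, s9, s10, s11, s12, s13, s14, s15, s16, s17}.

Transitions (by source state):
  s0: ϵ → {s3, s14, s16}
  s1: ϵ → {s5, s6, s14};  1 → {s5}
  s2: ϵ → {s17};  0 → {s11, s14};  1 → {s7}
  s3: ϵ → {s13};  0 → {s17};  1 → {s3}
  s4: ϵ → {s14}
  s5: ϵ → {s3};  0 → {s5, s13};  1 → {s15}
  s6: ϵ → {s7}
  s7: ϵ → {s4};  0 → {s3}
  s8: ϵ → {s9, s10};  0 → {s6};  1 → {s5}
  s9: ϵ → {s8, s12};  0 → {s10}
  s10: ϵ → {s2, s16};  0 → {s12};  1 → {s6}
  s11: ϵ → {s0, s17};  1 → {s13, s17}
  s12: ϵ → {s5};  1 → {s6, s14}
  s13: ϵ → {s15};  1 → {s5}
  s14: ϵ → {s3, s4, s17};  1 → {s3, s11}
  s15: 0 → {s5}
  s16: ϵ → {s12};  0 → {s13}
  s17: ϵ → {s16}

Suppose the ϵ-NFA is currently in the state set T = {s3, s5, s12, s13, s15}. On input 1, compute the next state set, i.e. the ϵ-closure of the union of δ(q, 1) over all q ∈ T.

s3 on 1 → {s3}.
s5 on 1 → {s15}.
s12 on 1 → {s6, s14}.
s13 on 1 → {s5}.
No 1-transition from s15.
Union after reading 1: {s3, s5, s6, s14, s15}.
Now take the ϵ-closure:
From s3 via ϵ: add s13.
From s6 via ϵ: add s7.
From s14 via ϵ: add s4, s17.
From s17 via ϵ: add s16.
From s16 via ϵ: add s12.
No new states can be added; the closed set is {s3, s4, s5, s6, s7, s12, s13, s14, s15, s16, s17}.

{s3, s4, s5, s6, s7, s12, s13, s14, s15, s16, s17}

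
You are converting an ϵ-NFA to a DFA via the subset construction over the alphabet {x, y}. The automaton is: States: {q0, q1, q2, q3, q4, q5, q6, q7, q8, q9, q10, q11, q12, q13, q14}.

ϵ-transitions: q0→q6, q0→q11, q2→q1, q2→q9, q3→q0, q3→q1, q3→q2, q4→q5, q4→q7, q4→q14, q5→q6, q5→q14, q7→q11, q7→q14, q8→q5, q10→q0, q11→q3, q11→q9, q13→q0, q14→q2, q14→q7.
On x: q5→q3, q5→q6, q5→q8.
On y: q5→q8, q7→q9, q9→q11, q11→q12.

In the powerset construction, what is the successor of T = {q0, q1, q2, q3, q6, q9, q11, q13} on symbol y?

q9 on y → {q11}.
q11 on y → {q12}.
No y-transition from q0, q1, q2, q3, q6, q13.
Union after reading y: {q11, q12}.
Now take the ϵ-closure:
From q11 via ϵ: add q3, q9.
From q3 via ϵ: add q0, q1, q2.
From q0 via ϵ: add q6.
No new states can be added; the closed set is {q0, q1, q2, q3, q6, q9, q11, q12}.

{q0, q1, q2, q3, q6, q9, q11, q12}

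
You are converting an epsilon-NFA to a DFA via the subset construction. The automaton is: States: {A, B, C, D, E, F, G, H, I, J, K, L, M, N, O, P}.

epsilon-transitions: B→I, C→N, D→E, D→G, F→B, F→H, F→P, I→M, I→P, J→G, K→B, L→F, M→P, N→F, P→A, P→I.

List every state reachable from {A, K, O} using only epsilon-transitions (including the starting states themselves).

Start with {A, K, O}.
From K via epsilon: add B.
From B via epsilon: add I.
From I via epsilon: add M, P.
No new states can be added; the closed set is {A, B, I, K, M, O, P}.

{A, B, I, K, M, O, P}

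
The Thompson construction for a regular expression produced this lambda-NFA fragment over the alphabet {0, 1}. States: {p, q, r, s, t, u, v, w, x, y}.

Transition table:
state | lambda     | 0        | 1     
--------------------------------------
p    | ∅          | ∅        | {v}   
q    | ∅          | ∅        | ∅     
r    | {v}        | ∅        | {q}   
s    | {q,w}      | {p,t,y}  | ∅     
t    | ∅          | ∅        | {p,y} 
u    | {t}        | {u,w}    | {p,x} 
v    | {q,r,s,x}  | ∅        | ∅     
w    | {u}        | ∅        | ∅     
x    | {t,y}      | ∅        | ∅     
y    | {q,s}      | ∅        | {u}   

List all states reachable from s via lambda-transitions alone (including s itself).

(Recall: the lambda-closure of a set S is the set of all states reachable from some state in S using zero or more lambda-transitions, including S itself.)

{q, s, t, u, w}

Start with {s}.
From s via lambda: add q, w.
From w via lambda: add u.
From u via lambda: add t.
No new states can be added; the closed set is {q, s, t, u, w}.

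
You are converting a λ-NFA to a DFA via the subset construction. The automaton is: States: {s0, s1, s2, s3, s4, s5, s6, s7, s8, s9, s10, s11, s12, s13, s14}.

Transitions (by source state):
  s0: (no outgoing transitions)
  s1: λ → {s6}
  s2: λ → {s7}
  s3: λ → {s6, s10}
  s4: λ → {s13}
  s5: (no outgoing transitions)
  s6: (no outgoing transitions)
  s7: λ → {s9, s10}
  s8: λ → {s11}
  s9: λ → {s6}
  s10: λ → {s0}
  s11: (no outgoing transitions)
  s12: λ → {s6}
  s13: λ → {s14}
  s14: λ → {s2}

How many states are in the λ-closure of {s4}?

9

Start with {s4}.
From s4 via λ: add s13.
From s13 via λ: add s14.
From s14 via λ: add s2.
From s2 via λ: add s7.
From s7 via λ: add s9, s10.
From s9 via λ: add s6.
From s10 via λ: add s0.
λ-closure = {s0, s2, s4, s6, s7, s9, s10, s13, s14}, which has 9 states.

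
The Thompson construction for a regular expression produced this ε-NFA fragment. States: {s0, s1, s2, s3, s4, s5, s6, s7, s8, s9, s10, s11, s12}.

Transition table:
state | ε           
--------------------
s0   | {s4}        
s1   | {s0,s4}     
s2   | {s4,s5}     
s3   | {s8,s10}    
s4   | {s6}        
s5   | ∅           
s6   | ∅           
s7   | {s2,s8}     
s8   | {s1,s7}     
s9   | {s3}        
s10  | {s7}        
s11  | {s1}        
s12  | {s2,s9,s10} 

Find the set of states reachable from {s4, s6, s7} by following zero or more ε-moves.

Start with {s4, s6, s7}.
From s7 via ε: add s2, s8.
From s2 via ε: add s5.
From s8 via ε: add s1.
From s1 via ε: add s0.
No new states can be added; the closed set is {s0, s1, s2, s4, s5, s6, s7, s8}.

{s0, s1, s2, s4, s5, s6, s7, s8}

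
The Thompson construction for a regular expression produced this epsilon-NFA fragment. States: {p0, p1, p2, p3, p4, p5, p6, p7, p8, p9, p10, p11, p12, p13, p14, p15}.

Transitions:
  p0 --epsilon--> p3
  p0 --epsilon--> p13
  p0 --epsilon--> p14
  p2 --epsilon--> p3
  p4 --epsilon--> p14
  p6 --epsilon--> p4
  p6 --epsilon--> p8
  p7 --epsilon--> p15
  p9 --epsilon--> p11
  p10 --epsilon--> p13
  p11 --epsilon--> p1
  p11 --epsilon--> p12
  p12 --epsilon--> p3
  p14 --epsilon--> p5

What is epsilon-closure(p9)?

Start with {p9}.
From p9 via epsilon: add p11.
From p11 via epsilon: add p1, p12.
From p12 via epsilon: add p3.
No new states can be added; the closed set is {p1, p3, p9, p11, p12}.

{p1, p3, p9, p11, p12}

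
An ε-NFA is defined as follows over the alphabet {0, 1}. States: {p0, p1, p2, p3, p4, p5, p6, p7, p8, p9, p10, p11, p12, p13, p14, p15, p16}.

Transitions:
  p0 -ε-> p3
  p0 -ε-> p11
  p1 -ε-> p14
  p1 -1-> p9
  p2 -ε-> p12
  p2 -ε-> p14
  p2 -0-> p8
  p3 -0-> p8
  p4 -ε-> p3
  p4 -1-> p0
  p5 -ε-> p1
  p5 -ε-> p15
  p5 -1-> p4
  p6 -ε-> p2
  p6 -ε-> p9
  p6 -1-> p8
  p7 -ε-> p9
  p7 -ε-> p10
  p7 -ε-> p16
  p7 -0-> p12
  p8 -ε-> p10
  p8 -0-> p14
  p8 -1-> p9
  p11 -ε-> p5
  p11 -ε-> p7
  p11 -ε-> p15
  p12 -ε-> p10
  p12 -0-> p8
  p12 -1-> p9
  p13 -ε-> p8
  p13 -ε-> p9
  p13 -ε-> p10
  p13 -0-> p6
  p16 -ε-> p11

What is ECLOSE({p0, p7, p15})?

{p0, p1, p3, p5, p7, p9, p10, p11, p14, p15, p16}

Start with {p0, p7, p15}.
From p0 via ε: add p3, p11.
From p7 via ε: add p9, p10, p16.
From p11 via ε: add p5.
From p5 via ε: add p1.
From p1 via ε: add p14.
No new states can be added; the closed set is {p0, p1, p3, p5, p7, p9, p10, p11, p14, p15, p16}.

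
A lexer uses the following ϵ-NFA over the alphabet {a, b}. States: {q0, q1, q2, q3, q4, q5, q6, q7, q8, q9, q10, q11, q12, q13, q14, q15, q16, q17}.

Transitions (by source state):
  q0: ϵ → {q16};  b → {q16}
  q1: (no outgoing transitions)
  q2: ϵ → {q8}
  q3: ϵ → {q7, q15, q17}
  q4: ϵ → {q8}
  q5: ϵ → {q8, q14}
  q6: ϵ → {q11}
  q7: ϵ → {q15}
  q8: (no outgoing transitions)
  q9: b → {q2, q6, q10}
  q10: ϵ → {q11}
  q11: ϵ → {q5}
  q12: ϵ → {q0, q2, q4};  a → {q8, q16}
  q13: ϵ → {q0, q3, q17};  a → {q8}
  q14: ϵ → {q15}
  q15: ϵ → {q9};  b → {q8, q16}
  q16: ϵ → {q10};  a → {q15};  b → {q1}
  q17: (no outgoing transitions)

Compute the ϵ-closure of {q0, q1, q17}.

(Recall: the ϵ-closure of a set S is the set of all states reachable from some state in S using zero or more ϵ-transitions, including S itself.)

Start with {q0, q1, q17}.
From q0 via ϵ: add q16.
From q16 via ϵ: add q10.
From q10 via ϵ: add q11.
From q11 via ϵ: add q5.
From q5 via ϵ: add q8, q14.
From q14 via ϵ: add q15.
From q15 via ϵ: add q9.
No new states can be added; the closed set is {q0, q1, q5, q8, q9, q10, q11, q14, q15, q16, q17}.

{q0, q1, q5, q8, q9, q10, q11, q14, q15, q16, q17}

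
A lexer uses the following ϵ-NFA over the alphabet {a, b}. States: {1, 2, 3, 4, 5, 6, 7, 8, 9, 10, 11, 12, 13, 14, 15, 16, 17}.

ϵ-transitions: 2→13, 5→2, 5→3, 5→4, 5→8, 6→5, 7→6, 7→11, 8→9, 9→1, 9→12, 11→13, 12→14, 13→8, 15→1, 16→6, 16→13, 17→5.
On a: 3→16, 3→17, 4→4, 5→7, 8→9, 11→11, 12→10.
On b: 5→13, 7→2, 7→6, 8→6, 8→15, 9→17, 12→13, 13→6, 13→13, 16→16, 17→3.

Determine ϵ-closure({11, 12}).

{1, 8, 9, 11, 12, 13, 14}

Start with {11, 12}.
From 11 via ϵ: add 13.
From 12 via ϵ: add 14.
From 13 via ϵ: add 8.
From 8 via ϵ: add 9.
From 9 via ϵ: add 1.
No new states can be added; the closed set is {1, 8, 9, 11, 12, 13, 14}.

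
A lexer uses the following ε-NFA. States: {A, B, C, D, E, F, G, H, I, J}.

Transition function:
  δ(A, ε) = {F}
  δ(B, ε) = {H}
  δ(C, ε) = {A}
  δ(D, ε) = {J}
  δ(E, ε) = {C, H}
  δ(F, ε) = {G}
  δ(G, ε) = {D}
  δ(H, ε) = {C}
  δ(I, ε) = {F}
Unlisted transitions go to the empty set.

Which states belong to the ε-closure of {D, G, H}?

Start with {D, G, H}.
From D via ε: add J.
From H via ε: add C.
From C via ε: add A.
From A via ε: add F.
No new states can be added; the closed set is {A, C, D, F, G, H, J}.

{A, C, D, F, G, H, J}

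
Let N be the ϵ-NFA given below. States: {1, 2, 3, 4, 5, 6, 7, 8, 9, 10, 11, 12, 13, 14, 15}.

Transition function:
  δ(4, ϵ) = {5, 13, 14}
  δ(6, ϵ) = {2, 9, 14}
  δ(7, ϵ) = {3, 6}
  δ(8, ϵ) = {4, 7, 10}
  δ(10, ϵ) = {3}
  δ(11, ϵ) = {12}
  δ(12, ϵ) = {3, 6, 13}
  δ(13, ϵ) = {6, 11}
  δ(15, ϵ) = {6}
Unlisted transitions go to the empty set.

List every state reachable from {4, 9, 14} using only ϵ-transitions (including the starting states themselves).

Start with {4, 9, 14}.
From 4 via ϵ: add 5, 13.
From 13 via ϵ: add 6, 11.
From 6 via ϵ: add 2.
From 11 via ϵ: add 12.
From 12 via ϵ: add 3.
No new states can be added; the closed set is {2, 3, 4, 5, 6, 9, 11, 12, 13, 14}.

{2, 3, 4, 5, 6, 9, 11, 12, 13, 14}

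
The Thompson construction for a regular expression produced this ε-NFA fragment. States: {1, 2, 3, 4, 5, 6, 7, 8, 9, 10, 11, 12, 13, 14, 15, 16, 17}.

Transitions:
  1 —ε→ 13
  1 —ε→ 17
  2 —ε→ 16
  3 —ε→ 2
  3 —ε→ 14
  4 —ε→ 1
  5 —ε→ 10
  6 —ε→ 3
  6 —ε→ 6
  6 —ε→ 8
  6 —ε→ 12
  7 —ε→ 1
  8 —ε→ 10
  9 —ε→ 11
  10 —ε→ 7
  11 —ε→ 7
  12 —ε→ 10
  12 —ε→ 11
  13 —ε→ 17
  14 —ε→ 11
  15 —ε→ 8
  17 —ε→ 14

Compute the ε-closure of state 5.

Start with {5}.
From 5 via ε: add 10.
From 10 via ε: add 7.
From 7 via ε: add 1.
From 1 via ε: add 13, 17.
From 17 via ε: add 14.
From 14 via ε: add 11.
No new states can be added; the closed set is {1, 5, 7, 10, 11, 13, 14, 17}.

{1, 5, 7, 10, 11, 13, 14, 17}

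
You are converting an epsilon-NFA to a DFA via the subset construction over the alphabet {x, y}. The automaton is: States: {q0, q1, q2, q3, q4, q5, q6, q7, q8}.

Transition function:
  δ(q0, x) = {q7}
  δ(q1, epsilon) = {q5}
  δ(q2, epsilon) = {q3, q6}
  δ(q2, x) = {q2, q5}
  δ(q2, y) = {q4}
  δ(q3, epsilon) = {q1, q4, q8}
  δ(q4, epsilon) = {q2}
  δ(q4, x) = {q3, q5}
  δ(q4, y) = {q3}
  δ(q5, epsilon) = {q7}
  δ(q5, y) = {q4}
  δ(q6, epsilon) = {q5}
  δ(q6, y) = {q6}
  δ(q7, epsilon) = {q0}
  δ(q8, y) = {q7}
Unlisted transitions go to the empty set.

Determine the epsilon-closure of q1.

{q0, q1, q5, q7}

Start with {q1}.
From q1 via epsilon: add q5.
From q5 via epsilon: add q7.
From q7 via epsilon: add q0.
No new states can be added; the closed set is {q0, q1, q5, q7}.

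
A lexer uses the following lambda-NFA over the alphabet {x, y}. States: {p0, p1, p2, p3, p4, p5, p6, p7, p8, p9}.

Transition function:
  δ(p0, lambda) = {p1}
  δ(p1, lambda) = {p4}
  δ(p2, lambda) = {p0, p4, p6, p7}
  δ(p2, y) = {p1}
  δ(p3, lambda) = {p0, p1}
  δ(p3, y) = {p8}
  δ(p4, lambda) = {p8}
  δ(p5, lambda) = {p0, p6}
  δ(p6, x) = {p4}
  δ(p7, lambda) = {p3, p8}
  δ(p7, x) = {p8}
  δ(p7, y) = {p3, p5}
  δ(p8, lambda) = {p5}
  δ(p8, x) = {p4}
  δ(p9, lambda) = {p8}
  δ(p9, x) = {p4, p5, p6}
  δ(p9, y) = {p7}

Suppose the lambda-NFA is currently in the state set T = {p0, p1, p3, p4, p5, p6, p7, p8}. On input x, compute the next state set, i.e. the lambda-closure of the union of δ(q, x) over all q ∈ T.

p6 on x → {p4}.
p7 on x → {p8}.
p8 on x → {p4}.
No x-transition from p0, p1, p3, p4, p5.
Union after reading x: {p4, p8}.
Now take the lambda-closure:
From p8 via lambda: add p5.
From p5 via lambda: add p0, p6.
From p0 via lambda: add p1.
No new states can be added; the closed set is {p0, p1, p4, p5, p6, p8}.

{p0, p1, p4, p5, p6, p8}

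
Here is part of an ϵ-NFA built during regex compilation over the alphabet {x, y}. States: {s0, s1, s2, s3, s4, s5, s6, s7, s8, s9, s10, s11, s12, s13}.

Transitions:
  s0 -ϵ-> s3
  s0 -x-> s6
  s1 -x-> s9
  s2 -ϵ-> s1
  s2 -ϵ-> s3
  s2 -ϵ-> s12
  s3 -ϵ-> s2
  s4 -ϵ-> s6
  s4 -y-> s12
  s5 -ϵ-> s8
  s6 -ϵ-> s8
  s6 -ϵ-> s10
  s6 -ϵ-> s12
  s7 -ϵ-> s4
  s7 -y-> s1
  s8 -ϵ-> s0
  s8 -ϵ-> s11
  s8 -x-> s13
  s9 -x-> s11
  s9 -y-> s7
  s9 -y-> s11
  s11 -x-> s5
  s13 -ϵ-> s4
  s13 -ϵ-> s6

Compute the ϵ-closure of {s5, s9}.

{s0, s1, s2, s3, s5, s8, s9, s11, s12}

Start with {s5, s9}.
From s5 via ϵ: add s8.
From s8 via ϵ: add s0, s11.
From s0 via ϵ: add s3.
From s3 via ϵ: add s2.
From s2 via ϵ: add s1, s12.
No new states can be added; the closed set is {s0, s1, s2, s3, s5, s8, s9, s11, s12}.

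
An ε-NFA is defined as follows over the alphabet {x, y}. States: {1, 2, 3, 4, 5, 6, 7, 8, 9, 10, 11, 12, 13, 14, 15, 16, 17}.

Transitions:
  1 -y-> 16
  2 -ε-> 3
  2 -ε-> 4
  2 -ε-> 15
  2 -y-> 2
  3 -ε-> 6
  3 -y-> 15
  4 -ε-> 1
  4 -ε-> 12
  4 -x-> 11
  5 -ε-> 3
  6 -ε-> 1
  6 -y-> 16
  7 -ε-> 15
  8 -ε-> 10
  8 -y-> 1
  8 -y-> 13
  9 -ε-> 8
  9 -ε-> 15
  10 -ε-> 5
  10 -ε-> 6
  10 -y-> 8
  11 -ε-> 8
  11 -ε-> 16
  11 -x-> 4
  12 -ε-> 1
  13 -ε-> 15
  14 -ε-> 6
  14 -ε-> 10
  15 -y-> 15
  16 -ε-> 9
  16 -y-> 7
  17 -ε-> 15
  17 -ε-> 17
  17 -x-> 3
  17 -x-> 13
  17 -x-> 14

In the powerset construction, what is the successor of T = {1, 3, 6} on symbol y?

1 on y → {16}.
3 on y → {15}.
6 on y → {16}.
Union after reading y: {15, 16}.
Now take the ε-closure:
From 16 via ε: add 9.
From 9 via ε: add 8.
From 8 via ε: add 10.
From 10 via ε: add 5, 6.
From 5 via ε: add 3.
From 6 via ε: add 1.
No new states can be added; the closed set is {1, 3, 5, 6, 8, 9, 10, 15, 16}.

{1, 3, 5, 6, 8, 9, 10, 15, 16}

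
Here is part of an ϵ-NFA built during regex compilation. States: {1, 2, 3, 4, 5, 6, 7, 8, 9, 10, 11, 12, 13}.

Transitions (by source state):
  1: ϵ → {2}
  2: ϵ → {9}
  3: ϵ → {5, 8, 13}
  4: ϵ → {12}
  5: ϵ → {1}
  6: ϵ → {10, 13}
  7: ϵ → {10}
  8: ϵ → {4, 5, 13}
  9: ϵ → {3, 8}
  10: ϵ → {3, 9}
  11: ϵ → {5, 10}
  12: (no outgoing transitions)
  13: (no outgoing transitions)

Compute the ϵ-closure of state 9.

{1, 2, 3, 4, 5, 8, 9, 12, 13}

Start with {9}.
From 9 via ϵ: add 3, 8.
From 3 via ϵ: add 5, 13.
From 8 via ϵ: add 4.
From 4 via ϵ: add 12.
From 5 via ϵ: add 1.
From 1 via ϵ: add 2.
No new states can be added; the closed set is {1, 2, 3, 4, 5, 8, 9, 12, 13}.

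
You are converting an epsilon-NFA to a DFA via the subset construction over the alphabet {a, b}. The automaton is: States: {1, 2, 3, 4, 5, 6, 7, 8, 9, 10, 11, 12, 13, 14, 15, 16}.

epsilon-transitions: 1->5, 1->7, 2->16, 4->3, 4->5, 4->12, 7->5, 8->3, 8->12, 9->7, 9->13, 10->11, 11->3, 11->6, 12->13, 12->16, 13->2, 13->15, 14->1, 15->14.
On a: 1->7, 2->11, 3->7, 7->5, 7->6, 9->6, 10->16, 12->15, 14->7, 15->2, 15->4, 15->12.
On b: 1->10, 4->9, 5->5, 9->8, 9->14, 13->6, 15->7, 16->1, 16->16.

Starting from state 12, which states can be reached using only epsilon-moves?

{1, 2, 5, 7, 12, 13, 14, 15, 16}

Start with {12}.
From 12 via epsilon: add 13, 16.
From 13 via epsilon: add 2, 15.
From 15 via epsilon: add 14.
From 14 via epsilon: add 1.
From 1 via epsilon: add 5, 7.
No new states can be added; the closed set is {1, 2, 5, 7, 12, 13, 14, 15, 16}.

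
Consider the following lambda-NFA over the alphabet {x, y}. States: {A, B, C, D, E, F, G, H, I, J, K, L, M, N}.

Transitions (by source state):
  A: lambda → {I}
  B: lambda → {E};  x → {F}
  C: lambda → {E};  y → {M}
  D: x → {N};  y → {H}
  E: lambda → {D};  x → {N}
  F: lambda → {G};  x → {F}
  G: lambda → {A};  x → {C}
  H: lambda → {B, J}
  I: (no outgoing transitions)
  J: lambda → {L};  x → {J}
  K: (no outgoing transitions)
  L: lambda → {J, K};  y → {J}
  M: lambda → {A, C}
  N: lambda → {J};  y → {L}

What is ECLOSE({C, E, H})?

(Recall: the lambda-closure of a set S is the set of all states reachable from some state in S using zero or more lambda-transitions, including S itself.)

Start with {C, E, H}.
From E via lambda: add D.
From H via lambda: add B, J.
From J via lambda: add L.
From L via lambda: add K.
No new states can be added; the closed set is {B, C, D, E, H, J, K, L}.

{B, C, D, E, H, J, K, L}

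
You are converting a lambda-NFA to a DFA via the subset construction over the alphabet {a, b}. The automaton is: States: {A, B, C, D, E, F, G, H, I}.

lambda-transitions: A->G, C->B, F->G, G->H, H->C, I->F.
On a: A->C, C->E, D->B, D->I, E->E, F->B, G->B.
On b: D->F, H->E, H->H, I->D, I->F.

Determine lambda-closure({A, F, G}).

{A, B, C, F, G, H}

Start with {A, F, G}.
From G via lambda: add H.
From H via lambda: add C.
From C via lambda: add B.
No new states can be added; the closed set is {A, B, C, F, G, H}.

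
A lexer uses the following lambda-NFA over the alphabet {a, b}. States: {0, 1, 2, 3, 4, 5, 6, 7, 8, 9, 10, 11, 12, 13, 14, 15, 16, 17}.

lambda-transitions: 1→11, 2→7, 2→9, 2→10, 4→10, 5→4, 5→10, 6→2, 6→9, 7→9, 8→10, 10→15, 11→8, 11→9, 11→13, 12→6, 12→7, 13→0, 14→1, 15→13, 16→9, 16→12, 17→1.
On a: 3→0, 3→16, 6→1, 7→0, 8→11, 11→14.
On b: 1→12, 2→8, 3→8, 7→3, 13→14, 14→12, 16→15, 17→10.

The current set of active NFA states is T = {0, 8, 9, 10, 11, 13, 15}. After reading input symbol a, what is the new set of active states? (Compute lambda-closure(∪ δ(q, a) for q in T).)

8 on a → {11}.
11 on a → {14}.
No a-transition from 0, 9, 10, 13, 15.
Union after reading a: {11, 14}.
Now take the lambda-closure:
From 11 via lambda: add 8, 9, 13.
From 14 via lambda: add 1.
From 8 via lambda: add 10.
From 13 via lambda: add 0.
From 10 via lambda: add 15.
No new states can be added; the closed set is {0, 1, 8, 9, 10, 11, 13, 14, 15}.

{0, 1, 8, 9, 10, 11, 13, 14, 15}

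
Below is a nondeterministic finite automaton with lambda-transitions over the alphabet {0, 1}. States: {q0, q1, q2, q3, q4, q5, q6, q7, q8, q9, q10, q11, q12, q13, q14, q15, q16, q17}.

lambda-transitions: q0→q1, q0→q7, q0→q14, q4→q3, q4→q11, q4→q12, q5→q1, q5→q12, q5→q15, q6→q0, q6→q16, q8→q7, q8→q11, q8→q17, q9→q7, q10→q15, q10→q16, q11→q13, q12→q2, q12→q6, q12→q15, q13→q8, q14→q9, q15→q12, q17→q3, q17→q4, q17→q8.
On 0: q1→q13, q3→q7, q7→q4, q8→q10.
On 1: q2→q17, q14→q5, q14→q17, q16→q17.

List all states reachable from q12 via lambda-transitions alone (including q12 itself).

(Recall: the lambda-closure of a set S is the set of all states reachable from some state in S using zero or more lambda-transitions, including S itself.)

{q0, q1, q2, q6, q7, q9, q12, q14, q15, q16}

Start with {q12}.
From q12 via lambda: add q2, q6, q15.
From q6 via lambda: add q0, q16.
From q0 via lambda: add q1, q7, q14.
From q14 via lambda: add q9.
No new states can be added; the closed set is {q0, q1, q2, q6, q7, q9, q12, q14, q15, q16}.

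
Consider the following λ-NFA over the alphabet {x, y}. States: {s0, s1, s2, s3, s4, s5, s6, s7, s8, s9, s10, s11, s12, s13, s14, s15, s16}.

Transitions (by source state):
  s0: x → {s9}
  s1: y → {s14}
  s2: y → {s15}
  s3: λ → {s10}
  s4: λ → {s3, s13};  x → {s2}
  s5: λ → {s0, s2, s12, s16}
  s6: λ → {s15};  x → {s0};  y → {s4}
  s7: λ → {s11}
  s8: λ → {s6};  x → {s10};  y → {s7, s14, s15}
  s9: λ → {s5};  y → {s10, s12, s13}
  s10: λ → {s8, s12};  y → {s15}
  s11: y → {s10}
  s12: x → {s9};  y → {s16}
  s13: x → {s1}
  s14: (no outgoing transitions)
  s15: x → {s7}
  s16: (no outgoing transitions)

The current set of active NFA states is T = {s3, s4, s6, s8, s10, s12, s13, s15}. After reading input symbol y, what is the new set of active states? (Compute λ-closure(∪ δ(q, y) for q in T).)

s6 on y → {s4}.
s8 on y → {s7, s14, s15}.
s10 on y → {s15}.
s12 on y → {s16}.
No y-transition from s3, s4, s13, s15.
Union after reading y: {s4, s7, s14, s15, s16}.
Now take the λ-closure:
From s4 via λ: add s3, s13.
From s7 via λ: add s11.
From s3 via λ: add s10.
From s10 via λ: add s8, s12.
From s8 via λ: add s6.
No new states can be added; the closed set is {s3, s4, s6, s7, s8, s10, s11, s12, s13, s14, s15, s16}.

{s3, s4, s6, s7, s8, s10, s11, s12, s13, s14, s15, s16}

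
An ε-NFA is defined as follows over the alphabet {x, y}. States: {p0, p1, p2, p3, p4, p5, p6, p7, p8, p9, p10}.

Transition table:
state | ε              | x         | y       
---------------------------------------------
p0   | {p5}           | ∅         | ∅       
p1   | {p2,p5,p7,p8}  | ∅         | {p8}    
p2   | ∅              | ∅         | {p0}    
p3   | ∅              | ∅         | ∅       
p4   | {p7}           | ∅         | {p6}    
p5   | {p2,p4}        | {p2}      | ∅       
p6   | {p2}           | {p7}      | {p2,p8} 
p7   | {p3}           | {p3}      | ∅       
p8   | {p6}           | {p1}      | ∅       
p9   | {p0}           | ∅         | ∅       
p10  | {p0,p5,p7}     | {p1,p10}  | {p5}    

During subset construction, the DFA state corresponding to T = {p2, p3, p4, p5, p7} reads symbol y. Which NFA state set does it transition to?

p2 on y → {p0}.
p4 on y → {p6}.
No y-transition from p3, p5, p7.
Union after reading y: {p0, p6}.
Now take the ε-closure:
From p0 via ε: add p5.
From p6 via ε: add p2.
From p5 via ε: add p4.
From p4 via ε: add p7.
From p7 via ε: add p3.
No new states can be added; the closed set is {p0, p2, p3, p4, p5, p6, p7}.

{p0, p2, p3, p4, p5, p6, p7}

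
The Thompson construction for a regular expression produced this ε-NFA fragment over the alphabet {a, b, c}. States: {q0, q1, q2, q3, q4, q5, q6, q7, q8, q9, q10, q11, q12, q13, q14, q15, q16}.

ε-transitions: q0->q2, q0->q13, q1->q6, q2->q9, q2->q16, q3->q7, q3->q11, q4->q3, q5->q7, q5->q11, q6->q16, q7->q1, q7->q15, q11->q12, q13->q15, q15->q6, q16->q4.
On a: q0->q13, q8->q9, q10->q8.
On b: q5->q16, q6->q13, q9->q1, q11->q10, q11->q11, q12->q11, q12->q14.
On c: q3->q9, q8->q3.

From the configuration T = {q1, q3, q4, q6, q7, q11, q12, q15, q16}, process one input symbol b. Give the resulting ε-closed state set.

q6 on b → {q13}.
q11 on b → {q10, q11}.
q12 on b → {q11, q14}.
No b-transition from q1, q3, q4, q7, q15, q16.
Union after reading b: {q10, q11, q13, q14}.
Now take the ε-closure:
From q11 via ε: add q12.
From q13 via ε: add q15.
From q15 via ε: add q6.
From q6 via ε: add q16.
From q16 via ε: add q4.
From q4 via ε: add q3.
From q3 via ε: add q7.
From q7 via ε: add q1.
No new states can be added; the closed set is {q1, q3, q4, q6, q7, q10, q11, q12, q13, q14, q15, q16}.

{q1, q3, q4, q6, q7, q10, q11, q12, q13, q14, q15, q16}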